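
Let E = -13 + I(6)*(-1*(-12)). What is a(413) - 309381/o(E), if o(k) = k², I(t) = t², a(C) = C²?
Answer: 29944954828/175561 ≈ 1.7057e+5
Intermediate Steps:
E = 419 (E = -13 + 6²*(-1*(-12)) = -13 + 36*12 = -13 + 432 = 419)
a(413) - 309381/o(E) = 413² - 309381/(419²) = 170569 - 309381/175561 = 29944954828/175561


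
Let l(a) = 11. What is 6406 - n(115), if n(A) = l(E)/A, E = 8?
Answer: 736679/115 ≈ 6405.9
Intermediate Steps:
n(A) = 11/A
6406 - n(115) = 6406 - 11/115 = 736679/115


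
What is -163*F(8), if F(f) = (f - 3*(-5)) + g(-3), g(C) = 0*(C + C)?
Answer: -3749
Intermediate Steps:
g(C) = 0 (g(C) = 0*(2*C) = 0)
F(f) = 15 + f (F(f) = (f - 3*(-5)) + 0 = (f - 1*(-15)) + 0 = (f + 15) + 0 = (15 + f) + 0 = 15 + f)
-163*F(8) = -163*(15 + 8) = -163*23 = -3749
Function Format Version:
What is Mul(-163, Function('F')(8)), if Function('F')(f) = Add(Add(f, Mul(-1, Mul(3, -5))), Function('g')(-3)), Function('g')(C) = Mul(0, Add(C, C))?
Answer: -3749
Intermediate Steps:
Function('g')(C) = 0 (Function('g')(C) = Mul(0, Mul(2, C)) = 0)
Function('F')(f) = Add(15, f) (Function('F')(f) = Add(Add(f, Mul(-1, Mul(3, -5))), 0) = Add(Add(f, Mul(-1, -15)), 0) = Add(Add(f, 15), 0) = Add(Add(15, f), 0) = Add(15, f))
Mul(-163, Function('F')(8)) = Mul(-163, Add(15, 8)) = Mul(-163, 23) = -3749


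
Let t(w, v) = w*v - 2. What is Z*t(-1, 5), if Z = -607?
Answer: 4249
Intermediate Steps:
t(w, v) = -2 + v*w (t(w, v) = v*w - 2 = -2 + v*w)
Z*t(-1, 5) = -607*(-2 + 5*(-1)) = -607*(-2 - 5) = -607*(-7) = 4249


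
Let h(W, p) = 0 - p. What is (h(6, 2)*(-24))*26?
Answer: 1248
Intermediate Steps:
h(W, p) = -p
(h(6, 2)*(-24))*26 = (-1*2*(-24))*26 = -2*(-24)*26 = 48*26 = 1248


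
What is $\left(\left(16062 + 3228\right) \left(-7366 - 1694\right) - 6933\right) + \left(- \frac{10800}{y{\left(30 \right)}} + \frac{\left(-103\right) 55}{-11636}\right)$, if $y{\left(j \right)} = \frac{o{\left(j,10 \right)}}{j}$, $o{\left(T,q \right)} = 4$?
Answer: $- \frac{2034616649123}{11636} \approx -1.7486 \cdot 10^{8}$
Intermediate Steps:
$y{\left(j \right)} = \frac{4}{j}$
$\left(\left(16062 + 3228\right) \left(-7366 - 1694\right) - 6933\right) + \left(- \frac{10800}{y{\left(30 \right)}} + \frac{\left(-103\right) 55}{-11636}\right) = \left(\left(16062 + 3228\right) \left(-7366 - 1694\right) - 6933\right) - \left(81000 - \frac{\left(-103\right) 55}{-11636}\right) = \left(19290 \left(-9060\right) - 6933\right) - \left(- \frac{5665}{11636} + \frac{10800}{4 \cdot \frac{1}{30}}\right) = \left(-174767400 - 6933\right) + \left(- \frac{10800}{\frac{2}{15}} + \frac{5665}{11636}\right) = -174774333 + \left(\left(-10800\right) \frac{15}{2} + \frac{5665}{11636}\right) = -174774333 + \left(-81000 + \frac{5665}{11636}\right) = -174774333 - \frac{942510335}{11636} = - \frac{2034616649123}{11636}$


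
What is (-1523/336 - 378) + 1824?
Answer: 484333/336 ≈ 1441.5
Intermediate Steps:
(-1523/336 - 378) + 1824 = -128531/336 + 1824 = 484333/336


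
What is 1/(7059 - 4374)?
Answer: 1/2685 ≈ 0.00037244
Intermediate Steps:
1/(7059 - 4374) = 1/2685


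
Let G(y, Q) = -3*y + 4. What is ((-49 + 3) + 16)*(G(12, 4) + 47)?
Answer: -450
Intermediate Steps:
G(y, Q) = 4 - 3*y
((-49 + 3) + 16)*(G(12, 4) + 47) = ((-49 + 3) + 16)*((4 - 3*12) + 47) = (-46 + 16)*((4 - 36) + 47) = -30*(-32 + 47) = -30*15 = -450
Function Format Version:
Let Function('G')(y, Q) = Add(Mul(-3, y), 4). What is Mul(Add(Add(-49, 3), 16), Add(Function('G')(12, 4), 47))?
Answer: -450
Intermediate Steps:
Function('G')(y, Q) = Add(4, Mul(-3, y))
Mul(Add(Add(-49, 3), 16), Add(Function('G')(12, 4), 47)) = Mul(Add(Add(-49, 3), 16), Add(Add(4, Mul(-3, 12)), 47)) = Mul(Add(-46, 16), Add(Add(4, -36), 47)) = Mul(-30, Add(-32, 47)) = Mul(-30, 15) = -450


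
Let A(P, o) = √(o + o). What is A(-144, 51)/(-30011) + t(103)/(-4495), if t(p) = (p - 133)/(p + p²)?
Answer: 3/4815044 - √102/30011 ≈ -0.00033590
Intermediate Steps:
A(P, o) = √2*√o (A(P, o) = √(2*o) = √2*√o)
t(p) = (-133 + p)/(p + p²)
A(-144, 51)/(-30011) + t(103)/(-4495) = (√2*√51)/(-30011) + ((-133 + 103)/(103*(1 + 103)))/(-4495) = √102*(-1/30011) + ((1/103)*(-30)/104)*(-1/4495) = -√102/30011 + ((1/103)*(1/104)*(-30))*(-1/4495) = -√102/30011 - 15/5356*(-1/4495) = -√102/30011 + 3/4815044 = 3/4815044 - √102/30011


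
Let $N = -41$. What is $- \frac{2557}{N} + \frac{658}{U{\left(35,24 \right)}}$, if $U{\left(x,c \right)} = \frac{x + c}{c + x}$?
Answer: $\frac{29535}{41} \approx 720.37$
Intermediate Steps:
$U{\left(x,c \right)} = 1$ ($U{\left(x,c \right)} = \frac{c + x}{c + x} = 1$)
$- \frac{2557}{N} + \frac{658}{U{\left(35,24 \right)}} = - \frac{2557}{-41} + \frac{658}{1} = \left(-2557\right) \left(- \frac{1}{41}\right) + 658 \cdot 1 = \frac{2557}{41} + 658 = \frac{29535}{41}$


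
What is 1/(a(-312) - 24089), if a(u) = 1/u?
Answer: -312/7515769 ≈ -4.1513e-5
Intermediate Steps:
1/(a(-312) - 24089) = 1/(1/(-312) - 24089) = 1/(-1/312 - 24089) = 1/(-7515769/312) = -312/7515769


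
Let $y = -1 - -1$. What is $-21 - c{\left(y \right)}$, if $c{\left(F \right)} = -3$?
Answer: $-18$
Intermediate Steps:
$y = 0$ ($y = -1 + 1 = 0$)
$-21 - c{\left(y \right)} = -21 - -3 = -21 + 3 = -18$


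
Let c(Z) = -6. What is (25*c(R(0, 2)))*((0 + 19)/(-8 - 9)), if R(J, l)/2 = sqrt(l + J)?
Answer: 2850/17 ≈ 167.65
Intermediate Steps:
R(J, l) = 2*sqrt(J + l) (R(J, l) = 2*sqrt(l + J) = 2*sqrt(J + l))
(25*c(R(0, 2)))*((0 + 19)/(-8 - 9)) = (25*(-6))*((0 + 19)/(-8 - 9)) = -2850/(-17) = -2850*(-1)/17 = -150*(-19/17) = 2850/17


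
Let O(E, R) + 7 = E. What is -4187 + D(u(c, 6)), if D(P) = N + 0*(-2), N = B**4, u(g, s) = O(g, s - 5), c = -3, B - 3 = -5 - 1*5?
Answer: -1786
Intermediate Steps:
B = -7 (B = 3 + (-5 - 1*5) = 3 + (-5 - 5) = 3 - 10 = -7)
O(E, R) = -7 + E
u(g, s) = -7 + g
N = 2401 (N = (-7)**4 = 2401)
D(P) = 2401 (D(P) = 2401 + 0*(-2) = 2401 + 0 = 2401)
-4187 + D(u(c, 6)) = -4187 + 2401 = -1786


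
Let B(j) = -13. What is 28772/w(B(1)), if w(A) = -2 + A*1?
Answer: -28772/15 ≈ -1918.1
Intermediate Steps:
w(A) = -2 + A
28772/w(B(1)) = 28772/(-2 - 13) = 28772/(-15) = 28772*(-1/15) = -28772/15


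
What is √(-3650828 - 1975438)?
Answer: I*√5626266 ≈ 2372.0*I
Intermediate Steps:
√(-3650828 - 1975438) = √(-5626266) = I*√5626266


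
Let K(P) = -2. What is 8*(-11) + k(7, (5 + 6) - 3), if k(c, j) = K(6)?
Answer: -90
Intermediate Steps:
k(c, j) = -2
8*(-11) + k(7, (5 + 6) - 3) = 8*(-11) - 2 = -88 - 2 = -90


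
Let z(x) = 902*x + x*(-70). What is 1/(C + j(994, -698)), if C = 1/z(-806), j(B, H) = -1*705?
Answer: -670592/472767361 ≈ -0.0014184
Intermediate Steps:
z(x) = 832*x (z(x) = 902*x - 70*x = 832*x)
j(B, H) = -705
C = -1/670592 (C = 1/(832*(-806)) = 1/(-670592) = -1/670592 ≈ -1.4912e-6)
1/(C + j(994, -698)) = 1/(-1/670592 - 705) = 1/(-472767361/670592) = -670592/472767361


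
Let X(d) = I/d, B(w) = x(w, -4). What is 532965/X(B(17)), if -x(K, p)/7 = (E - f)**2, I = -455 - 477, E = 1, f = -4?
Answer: 93268875/932 ≈ 1.0007e+5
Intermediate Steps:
I = -932
x(K, p) = -175 (x(K, p) = -7*(1 - 1*(-4))**2 = -7*(1 + 4)**2 = -7*5**2 = -7*25 = -175)
B(w) = -175
X(d) = -932/d
532965/X(B(17)) = 532965/((-932/(-175))) = 532965/((-932*(-1/175))) = 532965/(932/175) = 532965*(175/932) = 93268875/932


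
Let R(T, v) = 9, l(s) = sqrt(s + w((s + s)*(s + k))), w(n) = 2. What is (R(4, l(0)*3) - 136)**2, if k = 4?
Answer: 16129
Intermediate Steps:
l(s) = sqrt(2 + s) (l(s) = sqrt(s + 2) = sqrt(2 + s))
(R(4, l(0)*3) - 136)**2 = (9 - 136)**2 = (-127)**2 = 16129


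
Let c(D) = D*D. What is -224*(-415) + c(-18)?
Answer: 93284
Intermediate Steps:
c(D) = D²
-224*(-415) + c(-18) = -224*(-415) + (-18)² = 92960 + 324 = 93284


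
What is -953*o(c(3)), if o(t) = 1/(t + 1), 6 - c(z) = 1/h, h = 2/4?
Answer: -953/5 ≈ -190.60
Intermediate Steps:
h = ½ (h = 2*(¼) = ½ ≈ 0.50000)
c(z) = 4 (c(z) = 6 - 1/½ = 6 - 1*2 = 6 - 2 = 4)
o(t) = 1/(1 + t)
-953*o(c(3)) = -953/(1 + 4) = -953/5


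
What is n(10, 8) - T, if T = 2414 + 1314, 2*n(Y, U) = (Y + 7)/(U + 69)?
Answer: -574095/154 ≈ -3727.9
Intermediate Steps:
n(Y, U) = (7 + Y)/(2*(69 + U)) (n(Y, U) = ((Y + 7)/(U + 69))/2 = ((7 + Y)/(69 + U))/2 = (7 + Y)/(2*(69 + U)))
T = 3728
n(10, 8) - T = (7 + 10)/(2*(69 + 8)) - 1*3728 = (1/2)*17/77 - 3728 = (1/2)*(1/77)*17 - 3728 = 17/154 - 3728 = -574095/154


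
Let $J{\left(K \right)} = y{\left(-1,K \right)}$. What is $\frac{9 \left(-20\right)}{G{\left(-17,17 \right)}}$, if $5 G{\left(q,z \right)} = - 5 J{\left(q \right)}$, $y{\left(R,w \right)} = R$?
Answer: $-180$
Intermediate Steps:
$J{\left(K \right)} = -1$
$G{\left(q,z \right)} = 1$ ($G{\left(q,z \right)} = \frac{\left(-5\right) \left(-1\right)}{5} = \frac{1}{5} \cdot 5 = 1$)
$\frac{9 \left(-20\right)}{G{\left(-17,17 \right)}} = \frac{9 \left(-20\right)}{1} = \left(-180\right) 1 = -180$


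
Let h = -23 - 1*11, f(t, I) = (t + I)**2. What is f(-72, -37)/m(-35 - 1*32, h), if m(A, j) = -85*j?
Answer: 11881/2890 ≈ 4.1111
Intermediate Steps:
f(t, I) = (I + t)**2
h = -34 (h = -23 - 11 = -34)
f(-72, -37)/m(-35 - 1*32, h) = (-37 - 72)**2/((-85*(-34))) = (-109)**2/2890 = 11881*(1/2890) = 11881/2890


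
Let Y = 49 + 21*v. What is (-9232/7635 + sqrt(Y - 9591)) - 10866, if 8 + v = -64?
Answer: -82971142/7635 + I*sqrt(11054) ≈ -10867.0 + 105.14*I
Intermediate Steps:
v = -72 (v = -8 - 64 = -72)
Y = -1463 (Y = 49 + 21*(-72) = 49 - 1512 = -1463)
(-9232/7635 + sqrt(Y - 9591)) - 10866 = (-9232/7635 + sqrt(-1463 - 9591)) - 10866 = (-9232*1/7635 + sqrt(-11054)) - 10866 = (-9232/7635 + I*sqrt(11054)) - 10866 = -82971142/7635 + I*sqrt(11054)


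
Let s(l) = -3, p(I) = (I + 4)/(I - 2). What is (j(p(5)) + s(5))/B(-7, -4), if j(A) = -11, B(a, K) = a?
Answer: 2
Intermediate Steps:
p(I) = (4 + I)/(-2 + I)
(j(p(5)) + s(5))/B(-7, -4) = (-11 - 3)/(-7) = -14*(-⅐) = 2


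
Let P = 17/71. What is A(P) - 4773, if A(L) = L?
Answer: -338866/71 ≈ -4772.8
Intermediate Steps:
P = 17/71 (P = 17*(1/71) = 17/71 ≈ 0.23944)
A(P) - 4773 = 17/71 - 4773 = -338866/71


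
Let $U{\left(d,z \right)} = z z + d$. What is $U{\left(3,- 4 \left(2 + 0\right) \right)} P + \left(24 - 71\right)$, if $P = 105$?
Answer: $6988$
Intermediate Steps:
$U{\left(d,z \right)} = d + z^{2}$ ($U{\left(d,z \right)} = z^{2} + d = d + z^{2}$)
$U{\left(3,- 4 \left(2 + 0\right) \right)} P + \left(24 - 71\right) = \left(3 + \left(- 4 \left(2 + 0\right)\right)^{2}\right) 105 + \left(24 - 71\right) = \left(3 + \left(\left(-4\right) 2\right)^{2}\right) 105 + \left(24 - 71\right) = \left(3 + \left(-8\right)^{2}\right) 105 - 47 = \left(3 + 64\right) 105 - 47 = 67 \cdot 105 - 47 = 7035 - 47 = 6988$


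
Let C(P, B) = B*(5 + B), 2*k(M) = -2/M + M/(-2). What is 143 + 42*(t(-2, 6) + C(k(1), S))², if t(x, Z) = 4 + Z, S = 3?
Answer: 48695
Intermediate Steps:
k(M) = -1/M - M/4 (k(M) = (-2/M + M/(-2))/2 = (-2/M + M*(-½))/2 = (-2/M - M/2)/2 = -1/M - M/4)
143 + 42*(t(-2, 6) + C(k(1), S))² = 143 + 42*((4 + 6) + 3*(5 + 3))² = 143 + 42*(10 + 3*8)² = 143 + 42*(10 + 24)² = 143 + 42*34² = 143 + 42*1156 = 143 + 48552 = 48695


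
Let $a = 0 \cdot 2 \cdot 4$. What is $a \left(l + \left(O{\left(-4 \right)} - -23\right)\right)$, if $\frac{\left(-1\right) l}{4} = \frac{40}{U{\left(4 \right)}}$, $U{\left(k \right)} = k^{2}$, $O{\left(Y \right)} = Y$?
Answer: $0$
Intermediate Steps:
$l = -10$ ($l = - 4 \frac{40}{4^{2}} = - 4 \cdot \frac{40}{16} = - 4 \cdot 40 \cdot \frac{1}{16} = \left(-4\right) \frac{5}{2} = -10$)
$a = 0$ ($a = 0 \cdot 4 = 0$)
$a \left(l + \left(O{\left(-4 \right)} - -23\right)\right) = 0 \left(-10 - -19\right) = 0 \left(-10 + \left(-4 + 23\right)\right) = 0 \left(-10 + 19\right) = 0 \cdot 9 = 0$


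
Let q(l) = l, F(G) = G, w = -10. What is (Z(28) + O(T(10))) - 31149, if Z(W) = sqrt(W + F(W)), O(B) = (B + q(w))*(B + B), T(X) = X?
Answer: -31149 + 2*sqrt(14) ≈ -31142.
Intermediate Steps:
O(B) = 2*B*(-10 + B) (O(B) = (B - 10)*(B + B) = (-10 + B)*(2*B) = 2*B*(-10 + B))
Z(W) = sqrt(2)*sqrt(W) (Z(W) = sqrt(W + W) = sqrt(2*W) = sqrt(2)*sqrt(W))
(Z(28) + O(T(10))) - 31149 = (sqrt(2)*sqrt(28) + 2*10*(-10 + 10)) - 31149 = (sqrt(2)*(2*sqrt(7)) + 2*10*0) - 31149 = (2*sqrt(14) + 0) - 31149 = 2*sqrt(14) - 31149 = -31149 + 2*sqrt(14)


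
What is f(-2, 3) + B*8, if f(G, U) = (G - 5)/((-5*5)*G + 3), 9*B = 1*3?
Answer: 403/159 ≈ 2.5346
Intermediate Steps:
B = 1/3 (B = (1*3)/9 = (1/9)*3 = 1/3 ≈ 0.33333)
f(G, U) = (-5 + G)/(3 - 25*G) (f(G, U) = (-5 + G)/(-25*G + 3) = (-5 + G)/(3 - 25*G))
f(-2, 3) + B*8 = (5 - 1*(-2))/(-3 + 25*(-2)) + (1/3)*8 = (5 + 2)/(-3 - 50) + 8/3 = 7/(-53) + 8/3 = -1/53*7 + 8/3 = -7/53 + 8/3 = 403/159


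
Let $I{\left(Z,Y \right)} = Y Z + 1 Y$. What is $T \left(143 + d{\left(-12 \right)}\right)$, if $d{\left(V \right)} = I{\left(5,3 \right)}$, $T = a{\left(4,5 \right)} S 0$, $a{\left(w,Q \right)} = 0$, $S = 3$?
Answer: $0$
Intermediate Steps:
$I{\left(Z,Y \right)} = Y + Y Z$ ($I{\left(Z,Y \right)} = Y Z + Y = Y + Y Z$)
$T = 0$ ($T = 0 \cdot 3 \cdot 0 = 0 \cdot 0 = 0$)
$d{\left(V \right)} = 18$ ($d{\left(V \right)} = 3 \left(1 + 5\right) = 3 \cdot 6 = 18$)
$T \left(143 + d{\left(-12 \right)}\right) = 0 \left(143 + 18\right) = 0 \cdot 161 = 0$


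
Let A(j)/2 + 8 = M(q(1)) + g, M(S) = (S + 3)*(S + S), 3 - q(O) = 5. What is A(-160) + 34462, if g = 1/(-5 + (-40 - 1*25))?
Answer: 1205329/35 ≈ 34438.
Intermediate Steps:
q(O) = -2 (q(O) = 3 - 1*5 = 3 - 5 = -2)
M(S) = 2*S*(3 + S) (M(S) = (3 + S)*(2*S) = 2*S*(3 + S))
g = -1/70 (g = 1/(-5 + (-40 - 25)) = 1/(-5 - 65) = 1/(-70) = -1/70 ≈ -0.014286)
A(j) = -841/35 (A(j) = -16 + 2*(2*(-2)*(3 - 2) - 1/70) = -16 + 2*(2*(-2)*1 - 1/70) = -16 + 2*(-4 - 1/70) = -16 + 2*(-281/70) = -16 - 281/35 = -841/35)
A(-160) + 34462 = -841/35 + 34462 = 1205329/35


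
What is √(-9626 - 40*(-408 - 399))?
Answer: √22654 ≈ 150.51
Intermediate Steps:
√(-9626 - 40*(-408 - 399)) = √(-9626 - 40*(-807)) = √(-9626 + 32280) = √22654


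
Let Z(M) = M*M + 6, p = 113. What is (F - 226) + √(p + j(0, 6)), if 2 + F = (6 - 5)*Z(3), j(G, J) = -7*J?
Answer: -213 + √71 ≈ -204.57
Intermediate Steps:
Z(M) = 6 + M² (Z(M) = M² + 6 = 6 + M²)
F = 13 (F = -2 + (6 - 5)*(6 + 3²) = -2 + 1*(6 + 9) = -2 + 1*15 = -2 + 15 = 13)
(F - 226) + √(p + j(0, 6)) = (13 - 226) + √(113 - 7*6) = -213 + √(113 - 42) = -213 + √71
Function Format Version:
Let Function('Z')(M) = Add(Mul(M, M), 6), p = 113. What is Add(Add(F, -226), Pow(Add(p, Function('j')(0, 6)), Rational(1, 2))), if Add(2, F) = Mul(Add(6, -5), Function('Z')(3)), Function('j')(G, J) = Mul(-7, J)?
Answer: Add(-213, Pow(71, Rational(1, 2))) ≈ -204.57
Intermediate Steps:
Function('Z')(M) = Add(6, Pow(M, 2)) (Function('Z')(M) = Add(Pow(M, 2), 6) = Add(6, Pow(M, 2)))
F = 13 (F = Add(-2, Mul(Add(6, -5), Add(6, Pow(3, 2)))) = Add(-2, Mul(1, Add(6, 9))) = Add(-2, Mul(1, 15)) = Add(-2, 15) = 13)
Add(Add(F, -226), Pow(Add(p, Function('j')(0, 6)), Rational(1, 2))) = Add(Add(13, -226), Pow(Add(113, Mul(-7, 6)), Rational(1, 2))) = Add(-213, Pow(Add(113, -42), Rational(1, 2))) = Add(-213, Pow(71, Rational(1, 2)))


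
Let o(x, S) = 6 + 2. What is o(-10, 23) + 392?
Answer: 400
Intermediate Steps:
o(x, S) = 8
o(-10, 23) + 392 = 8 + 392 = 400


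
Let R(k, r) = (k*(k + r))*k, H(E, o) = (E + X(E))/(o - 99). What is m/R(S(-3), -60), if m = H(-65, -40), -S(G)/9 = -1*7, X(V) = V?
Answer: 130/1655073 ≈ 7.8546e-5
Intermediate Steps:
S(G) = 63 (S(G) = -(-9)*7 = -9*(-7) = 63)
H(E, o) = 2*E/(-99 + o) (H(E, o) = (E + E)/(o - 99) = (2*E)/(-99 + o) = 2*E/(-99 + o))
m = 130/139 (m = 2*(-65)/(-99 - 40) = 2*(-65)/(-139) = 2*(-65)*(-1/139) = 130/139 ≈ 0.93525)
R(k, r) = k**2*(k + r)
m/R(S(-3), -60) = 130/(139*((63**2*(63 - 60)))) = 130/(139*((3969*3))) = (130/139)/11907 = (130/139)*(1/11907) = 130/1655073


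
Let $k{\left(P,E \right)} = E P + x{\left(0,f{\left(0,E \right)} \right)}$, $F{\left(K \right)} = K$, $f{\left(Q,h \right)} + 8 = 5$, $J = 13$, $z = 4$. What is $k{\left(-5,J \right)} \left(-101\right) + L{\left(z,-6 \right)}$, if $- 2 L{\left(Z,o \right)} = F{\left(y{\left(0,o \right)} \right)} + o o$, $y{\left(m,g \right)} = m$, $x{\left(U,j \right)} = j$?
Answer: $6850$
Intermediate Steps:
$f{\left(Q,h \right)} = -3$ ($f{\left(Q,h \right)} = -8 + 5 = -3$)
$L{\left(Z,o \right)} = - \frac{o^{2}}{2}$ ($L{\left(Z,o \right)} = - \frac{0 + o o}{2} = - \frac{0 + o^{2}}{2} = - \frac{o^{2}}{2}$)
$k{\left(P,E \right)} = -3 + E P$ ($k{\left(P,E \right)} = E P - 3 = -3 + E P$)
$k{\left(-5,J \right)} \left(-101\right) + L{\left(z,-6 \right)} = \left(-3 + 13 \left(-5\right)\right) \left(-101\right) - \frac{\left(-6\right)^{2}}{2} = \left(-3 - 65\right) \left(-101\right) - 18 = \left(-68\right) \left(-101\right) - 18 = 6868 - 18 = 6850$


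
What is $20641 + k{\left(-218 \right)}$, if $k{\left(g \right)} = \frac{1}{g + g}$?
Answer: $\frac{8999475}{436} \approx 20641.0$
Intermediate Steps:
$k{\left(g \right)} = \frac{1}{2 g}$
$20641 + k{\left(-218 \right)} = 20641 + \frac{1}{2 \left(-218\right)} = 20641 + \frac{1}{2} \left(- \frac{1}{218}\right) = 20641 - \frac{1}{436} = \frac{8999475}{436}$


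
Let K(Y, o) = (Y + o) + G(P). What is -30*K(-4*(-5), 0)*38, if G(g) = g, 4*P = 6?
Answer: -24510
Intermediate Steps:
P = 3/2 (P = (1/4)*6 = 3/2 ≈ 1.5000)
K(Y, o) = 3/2 + Y + o (K(Y, o) = (Y + o) + 3/2 = 3/2 + Y + o)
-30*K(-4*(-5), 0)*38 = -30*(3/2 - 4*(-5) + 0)*38 = -30*(3/2 + 20 + 0)*38 = -30*43/2*38 = -645*38 = -24510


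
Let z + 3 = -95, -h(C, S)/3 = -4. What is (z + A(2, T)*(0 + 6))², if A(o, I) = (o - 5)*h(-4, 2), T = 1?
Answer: 98596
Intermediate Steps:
h(C, S) = 12 (h(C, S) = -3*(-4) = 12)
A(o, I) = -60 + 12*o (A(o, I) = (o - 5)*12 = (-5 + o)*12 = -60 + 12*o)
z = -98 (z = -3 - 95 = -98)
(z + A(2, T)*(0 + 6))² = (-98 + (-60 + 12*2)*(0 + 6))² = (-98 + (-60 + 24)*6)² = (-98 - 36*6)² = (-98 - 216)² = (-314)² = 98596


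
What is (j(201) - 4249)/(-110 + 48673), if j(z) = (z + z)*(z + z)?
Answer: 157355/48563 ≈ 3.2402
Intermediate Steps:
j(z) = 4*z² (j(z) = (2*z)*(2*z) = 4*z²)
(j(201) - 4249)/(-110 + 48673) = (4*201² - 4249)/(-110 + 48673) = (4*40401 - 4249)/48563 = (161604 - 4249)*(1/48563) = 157355*(1/48563) = 157355/48563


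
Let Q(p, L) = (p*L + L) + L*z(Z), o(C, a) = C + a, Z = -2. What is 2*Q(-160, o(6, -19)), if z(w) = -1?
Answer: 4160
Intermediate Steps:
Q(p, L) = L*p (Q(p, L) = (p*L + L) + L*(-1) = (L*p + L) - L = (L + L*p) - L = L*p)
2*Q(-160, o(6, -19)) = 2*((6 - 19)*(-160)) = 2*(-13*(-160)) = 2*2080 = 4160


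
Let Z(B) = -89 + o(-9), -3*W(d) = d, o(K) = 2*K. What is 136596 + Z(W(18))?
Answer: 136489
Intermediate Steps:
W(d) = -d/3
Z(B) = -107 (Z(B) = -89 + 2*(-9) = -89 - 18 = -107)
136596 + Z(W(18)) = 136596 - 107 = 136489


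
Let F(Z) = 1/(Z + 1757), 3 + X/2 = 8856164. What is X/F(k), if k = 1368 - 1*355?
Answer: 49063131940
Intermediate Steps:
X = 17712322 (X = -6 + 2*8856164 = -6 + 17712328 = 17712322)
k = 1013 (k = 1368 - 355 = 1013)
F(Z) = 1/(1757 + Z)
X/F(k) = 17712322/(1/(1757 + 1013)) = 17712322/(1/2770) = 17712322*2770 = 49063131940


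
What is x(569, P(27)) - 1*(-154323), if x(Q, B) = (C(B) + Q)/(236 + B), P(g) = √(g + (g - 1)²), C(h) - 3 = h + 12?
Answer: 2828940620/18331 - 116*√703/18331 ≈ 1.5433e+5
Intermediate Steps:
C(h) = 15 + h (C(h) = 3 + (h + 12) = 3 + (12 + h) = 15 + h)
P(g) = √(g + (-1 + g)²)
x(Q, B) = (15 + B + Q)/(236 + B) (x(Q, B) = ((15 + B) + Q)/(236 + B) = (15 + B + Q)/(236 + B))
x(569, P(27)) - 1*(-154323) = (15 + √(27 + (-1 + 27)²) + 569)/(236 + √(27 + (-1 + 27)²)) - 1*(-154323) = (15 + √(27 + 26²) + 569)/(236 + √(27 + 26²)) + 154323 = (15 + √(27 + 676) + 569)/(236 + √(27 + 676)) + 154323 = (15 + √703 + 569)/(236 + √703) + 154323 = (584 + √703)/(236 + √703) + 154323 = 154323 + (584 + √703)/(236 + √703)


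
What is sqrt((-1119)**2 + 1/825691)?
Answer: 2*sqrt(213420082468265533)/825691 ≈ 1119.0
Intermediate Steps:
sqrt((-1119)**2 + 1/825691) = sqrt(1252161 + 1/825691) = sqrt(1033898068252/825691) = 2*sqrt(213420082468265533)/825691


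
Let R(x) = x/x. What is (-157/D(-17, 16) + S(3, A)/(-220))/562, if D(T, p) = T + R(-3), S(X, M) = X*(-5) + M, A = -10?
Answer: 1747/98912 ≈ 0.017662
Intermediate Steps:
S(X, M) = M - 5*X (S(X, M) = -5*X + M = M - 5*X)
R(x) = 1
D(T, p) = 1 + T (D(T, p) = T + 1 = 1 + T)
(-157/D(-17, 16) + S(3, A)/(-220))/562 = (-157/(1 - 17) + (-10 - 5*3)/(-220))/562 = (-157/(-16) + (-10 - 15)*(-1/220))*(1/562) = (-157*(-1/16) - 25*(-1/220))*(1/562) = (157/16 + 5/44)*(1/562) = (1747/176)*(1/562) = 1747/98912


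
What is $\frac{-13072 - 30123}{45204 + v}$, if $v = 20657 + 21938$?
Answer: $- \frac{43195}{87799} \approx -0.49198$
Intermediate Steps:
$v = 42595$
$\frac{-13072 - 30123}{45204 + v} = \frac{-13072 - 30123}{45204 + 42595} = - \frac{43195}{87799}$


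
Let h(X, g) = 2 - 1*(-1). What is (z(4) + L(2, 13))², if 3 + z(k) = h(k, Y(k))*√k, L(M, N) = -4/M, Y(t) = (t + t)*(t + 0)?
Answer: 1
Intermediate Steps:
Y(t) = 2*t² (Y(t) = (2*t)*t = 2*t²)
h(X, g) = 3 (h(X, g) = 2 + 1 = 3)
z(k) = -3 + 3*√k
(z(4) + L(2, 13))² = ((-3 + 3*√4) - 4/2)² = ((-3 + 3*2) - 4*½)² = ((-3 + 6) - 2)² = (3 - 2)² = 1² = 1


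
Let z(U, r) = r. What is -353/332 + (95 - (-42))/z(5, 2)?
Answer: 22389/332 ≈ 67.437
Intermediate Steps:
-353/332 + (95 - (-42))/z(5, 2) = -353/332 + (95 - (-42))/2 = -353*1/332 + (95 - 1*(-42))*(½) = -353/332 + (95 + 42)*(½) = -353/332 + 137*(½) = -353/332 + 137/2 = 22389/332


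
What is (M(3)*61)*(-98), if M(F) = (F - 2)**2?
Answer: -5978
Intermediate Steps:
M(F) = (-2 + F)**2
(M(3)*61)*(-98) = ((-2 + 3)**2*61)*(-98) = (1**2*61)*(-98) = (1*61)*(-98) = 61*(-98) = -5978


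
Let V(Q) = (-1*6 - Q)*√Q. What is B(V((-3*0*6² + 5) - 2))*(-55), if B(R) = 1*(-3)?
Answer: 165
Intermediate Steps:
V(Q) = √Q*(-6 - Q) (V(Q) = (-6 - Q)*√Q = √Q*(-6 - Q))
B(R) = -3
B(V((-3*0*6² + 5) - 2))*(-55) = -3*(-55) = 165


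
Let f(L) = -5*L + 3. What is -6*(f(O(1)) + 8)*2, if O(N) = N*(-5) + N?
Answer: -372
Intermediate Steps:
O(N) = -4*N (O(N) = -5*N + N = -4*N)
f(L) = 3 - 5*L
-6*(f(O(1)) + 8)*2 = -6*((3 - (-20)) + 8)*2 = -6*((3 - 5*(-4)) + 8)*2 = -6*((3 + 20) + 8)*2 = -6*(23 + 8)*2 = -6*31*2 = -186*2 = -372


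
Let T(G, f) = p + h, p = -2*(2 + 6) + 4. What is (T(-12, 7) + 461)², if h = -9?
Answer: 193600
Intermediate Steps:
p = -12 (p = -2*8 + 4 = -16 + 4 = -12)
T(G, f) = -21 (T(G, f) = -12 - 9 = -21)
(T(-12, 7) + 461)² = (-21 + 461)² = 440² = 193600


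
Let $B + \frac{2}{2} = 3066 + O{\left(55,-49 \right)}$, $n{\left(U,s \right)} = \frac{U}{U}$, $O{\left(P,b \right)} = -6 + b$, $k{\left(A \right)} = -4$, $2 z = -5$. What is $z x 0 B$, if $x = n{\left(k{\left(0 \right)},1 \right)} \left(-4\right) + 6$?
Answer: $0$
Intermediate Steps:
$z = - \frac{5}{2}$ ($z = \frac{1}{2} \left(-5\right) = - \frac{5}{2} \approx -2.5$)
$n{\left(U,s \right)} = 1$
$B = 3010$ ($B = -1 + \left(3066 - 55\right) = -1 + 3011 = 3010$)
$x = 2$ ($x = 1 \left(-4\right) + 6 = -4 + 6 = 2$)
$z x 0 B = \left(- \frac{5}{2}\right) 2 \cdot 0 \cdot 3010 = \left(-5\right) 0 \cdot 3010 = 0 \cdot 3010 = 0$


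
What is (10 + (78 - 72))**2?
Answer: 256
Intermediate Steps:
(10 + (78 - 72))**2 = (10 + 6)**2 = 16**2 = 256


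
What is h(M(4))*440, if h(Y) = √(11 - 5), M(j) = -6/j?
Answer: 440*√6 ≈ 1077.8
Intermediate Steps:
h(Y) = √6
h(M(4))*440 = √6*440 = 440*√6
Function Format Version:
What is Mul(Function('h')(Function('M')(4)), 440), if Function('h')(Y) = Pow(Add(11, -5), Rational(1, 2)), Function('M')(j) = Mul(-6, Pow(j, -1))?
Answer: Mul(440, Pow(6, Rational(1, 2))) ≈ 1077.8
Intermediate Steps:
Function('h')(Y) = Pow(6, Rational(1, 2))
Mul(Function('h')(Function('M')(4)), 440) = Mul(Pow(6, Rational(1, 2)), 440) = Mul(440, Pow(6, Rational(1, 2)))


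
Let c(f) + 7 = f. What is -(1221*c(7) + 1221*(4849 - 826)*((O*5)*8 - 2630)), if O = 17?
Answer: 9578561850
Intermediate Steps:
c(f) = -7 + f
-(1221*c(7) + 1221*(4849 - 826)*((O*5)*8 - 2630)) = -1221*(4849 - 826)*((17*5)*8 - 2630) = -1221/(1/(0 + (85*8 - 2630)*4023)) = -1221/(1/(0 + (680 - 2630)*4023)) = -1221/(1/(0 - 1950*4023)) = -1221/(1/(0 - 7844850)) = -1221/(1/(-7844850)) = -1221/(-1/7844850) = -1221*(-7844850) = 9578561850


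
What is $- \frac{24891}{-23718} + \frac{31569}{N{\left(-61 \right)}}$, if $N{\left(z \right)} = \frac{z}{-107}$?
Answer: $\frac{26706049115}{482266} \approx 55376.0$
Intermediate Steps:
$N{\left(z \right)} = - \frac{z}{107}$ ($N{\left(z \right)} = z \left(- \frac{1}{107}\right) = - \frac{z}{107}$)
$- \frac{24891}{-23718} + \frac{31569}{N{\left(-61 \right)}} = - \frac{24891}{-23718} + \frac{31569}{\left(- \frac{1}{107}\right) \left(-61\right)} = \left(-24891\right) \left(- \frac{1}{23718}\right) + \frac{31569}{\frac{61}{107}} = \frac{8297}{7906} + 31569 \cdot \frac{107}{61} = \frac{8297}{7906} + \frac{3377883}{61} = \frac{26706049115}{482266}$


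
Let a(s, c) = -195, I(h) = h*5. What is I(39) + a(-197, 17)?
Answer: 0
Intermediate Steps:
I(h) = 5*h
I(39) + a(-197, 17) = 5*39 - 195 = 195 - 195 = 0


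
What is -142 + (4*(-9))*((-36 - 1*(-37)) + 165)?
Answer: -6118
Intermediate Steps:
-142 + (4*(-9))*((-36 - 1*(-37)) + 165) = -142 - 36*((-36 + 37) + 165) = -142 - 36*(1 + 165) = -142 - 36*166 = -142 - 5976 = -6118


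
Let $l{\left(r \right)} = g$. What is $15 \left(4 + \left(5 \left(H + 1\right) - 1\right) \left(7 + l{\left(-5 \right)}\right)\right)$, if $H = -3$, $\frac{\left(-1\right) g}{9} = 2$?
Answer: $1875$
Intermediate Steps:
$g = -18$ ($g = \left(-9\right) 2 = -18$)
$l{\left(r \right)} = -18$
$15 \left(4 + \left(5 \left(H + 1\right) - 1\right) \left(7 + l{\left(-5 \right)}\right)\right) = 15 \left(4 + \left(5 \left(-3 + 1\right) - 1\right) \left(7 - 18\right)\right) = 15 \left(4 + \left(5 \left(-2\right) - 1\right) \left(-11\right)\right) = 15 \left(4 + \left(-10 - 1\right) \left(-11\right)\right) = 15 \left(4 - -121\right) = 15 \left(4 + 121\right) = 15 \cdot 125 = 1875$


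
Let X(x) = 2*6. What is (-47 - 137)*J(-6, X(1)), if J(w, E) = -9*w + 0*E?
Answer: -9936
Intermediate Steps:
X(x) = 12
J(w, E) = -9*w (J(w, E) = -9*w + 0 = -9*w)
(-47 - 137)*J(-6, X(1)) = (-47 - 137)*(-9*(-6)) = -184*54 = -9936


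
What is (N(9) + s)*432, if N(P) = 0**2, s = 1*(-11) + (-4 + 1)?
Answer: -6048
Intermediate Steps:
s = -14 (s = -11 - 3 = -14)
N(P) = 0
(N(9) + s)*432 = (0 - 14)*432 = -14*432 = -6048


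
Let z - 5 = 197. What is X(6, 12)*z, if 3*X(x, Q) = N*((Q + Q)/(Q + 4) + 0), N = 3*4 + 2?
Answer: 1414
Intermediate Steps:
z = 202 (z = 5 + 197 = 202)
N = 14 (N = 12 + 2 = 14)
X(x, Q) = 28*Q/(3*(4 + Q)) (X(x, Q) = (14*((Q + Q)/(Q + 4) + 0))/3 = (14*((2*Q)/(4 + Q) + 0))/3 = (14*(2*Q/(4 + Q) + 0))/3 = (14*(2*Q/(4 + Q)))/3 = (28*Q/(4 + Q))/3 = 28*Q/(3*(4 + Q)))
X(6, 12)*z = ((28/3)*12/(4 + 12))*202 = ((28/3)*12/16)*202 = ((28/3)*12*(1/16))*202 = 7*202 = 1414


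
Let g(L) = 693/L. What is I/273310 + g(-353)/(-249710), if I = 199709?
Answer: 176040644435/240916287553 ≈ 0.73071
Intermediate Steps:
I/273310 + g(-353)/(-249710) = 199709/273310 + (693/(-353))/(-249710) = 199709*(1/273310) + (693*(-1/353))*(-1/249710) = 199709/273310 - 693/353*(-1/249710) = 199709/273310 + 693/88147630 = 176040644435/240916287553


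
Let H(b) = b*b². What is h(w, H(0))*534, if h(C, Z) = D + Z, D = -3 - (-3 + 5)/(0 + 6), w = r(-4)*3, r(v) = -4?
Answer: -1780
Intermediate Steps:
H(b) = b³
w = -12 (w = -4*3 = -12)
D = -10/3 (D = -3 - 2/6 = -3 - 1*⅓ = -3 - ⅓ = -10/3 ≈ -3.3333)
h(C, Z) = -10/3 + Z
h(w, H(0))*534 = (-10/3 + 0³)*534 = (-10/3 + 0)*534 = -10/3*534 = -1780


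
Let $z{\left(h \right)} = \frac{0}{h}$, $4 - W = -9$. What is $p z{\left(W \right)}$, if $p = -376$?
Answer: $0$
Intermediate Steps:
$W = 13$ ($W = 4 - -9 = 4 + 9 = 13$)
$z{\left(h \right)} = 0$
$p z{\left(W \right)} = \left(-376\right) 0 = 0$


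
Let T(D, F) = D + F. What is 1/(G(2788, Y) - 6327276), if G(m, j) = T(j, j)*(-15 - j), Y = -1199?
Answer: -1/9166508 ≈ -1.0909e-7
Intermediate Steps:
G(m, j) = 2*j*(-15 - j) (G(m, j) = (j + j)*(-15 - j) = (2*j)*(-15 - j) = 2*j*(-15 - j))
1/(G(2788, Y) - 6327276) = 1/(-2*(-1199)*(15 - 1199) - 6327276) = 1/(-2*(-1199)*(-1184) - 6327276) = 1/(-2839232 - 6327276) = 1/(-9166508) = -1/9166508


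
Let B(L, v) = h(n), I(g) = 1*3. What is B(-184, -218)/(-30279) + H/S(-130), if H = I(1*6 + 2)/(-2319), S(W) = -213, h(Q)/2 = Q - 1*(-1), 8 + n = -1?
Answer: 888221/1661802357 ≈ 0.00053449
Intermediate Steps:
n = -9 (n = -8 - 1 = -9)
I(g) = 3
h(Q) = 2 + 2*Q (h(Q) = 2*(Q - 1*(-1)) = 2*(Q + 1) = 2*(1 + Q) = 2 + 2*Q)
B(L, v) = -16 (B(L, v) = 2 + 2*(-9) = 2 - 18 = -16)
H = -1/773 (H = 3/(-2319) = 3*(-1/2319) = -1/773 ≈ -0.0012937)
B(-184, -218)/(-30279) + H/S(-130) = -16/(-30279) - 1/773/(-213) = -16*(-1/30279) - 1/773*(-1/213) = 16/30279 + 1/164649 = 888221/1661802357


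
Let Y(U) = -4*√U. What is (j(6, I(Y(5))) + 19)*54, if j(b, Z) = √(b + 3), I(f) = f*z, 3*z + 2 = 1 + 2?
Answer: 1188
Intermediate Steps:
z = ⅓ (z = -⅔ + (1 + 2)/3 = -⅔ + (⅓)*3 = -⅔ + 1 = ⅓ ≈ 0.33333)
I(f) = f/3 (I(f) = f*(⅓) = f/3)
j(b, Z) = √(3 + b)
(j(6, I(Y(5))) + 19)*54 = (√(3 + 6) + 19)*54 = (√9 + 19)*54 = (3 + 19)*54 = 22*54 = 1188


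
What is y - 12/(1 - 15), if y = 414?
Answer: 2904/7 ≈ 414.86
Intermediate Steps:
y - 12/(1 - 15) = 414 - 12/(1 - 15) = 414 - 12/(-14) = 414 - 12*(-1/14) = 414 + 6/7 = 2904/7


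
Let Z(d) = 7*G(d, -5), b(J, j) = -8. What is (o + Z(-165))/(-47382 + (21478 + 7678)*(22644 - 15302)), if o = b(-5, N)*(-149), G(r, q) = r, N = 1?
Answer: 37/214015970 ≈ 1.7288e-7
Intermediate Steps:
o = 1192 (o = -8*(-149) = 1192)
Z(d) = 7*d
(o + Z(-165))/(-47382 + (21478 + 7678)*(22644 - 15302)) = (1192 + 7*(-165))/(-47382 + (21478 + 7678)*(22644 - 15302)) = (1192 - 1155)/(-47382 + 29156*7342) = 37/(-47382 + 214063352) = 37/214015970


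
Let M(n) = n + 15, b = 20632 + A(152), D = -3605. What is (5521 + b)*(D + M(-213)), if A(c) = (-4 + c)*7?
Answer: -103399767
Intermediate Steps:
A(c) = -28 + 7*c
b = 21668 (b = 20632 + (-28 + 7*152) = 20632 + (-28 + 1064) = 20632 + 1036 = 21668)
M(n) = 15 + n
(5521 + b)*(D + M(-213)) = (5521 + 21668)*(-3605 + (15 - 213)) = 27189*(-3605 - 198) = 27189*(-3803) = -103399767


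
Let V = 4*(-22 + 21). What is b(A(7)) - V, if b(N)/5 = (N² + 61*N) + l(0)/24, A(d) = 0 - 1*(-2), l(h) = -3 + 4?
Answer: 15221/24 ≈ 634.21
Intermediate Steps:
l(h) = 1
V = -4 (V = 4*(-1) = -4)
A(d) = 2 (A(d) = 0 + 2 = 2)
b(N) = 5/24 + 5*N² + 305*N (b(N) = 5*((N² + 61*N) + 1/24) = 5*(1/24 + N² + 61*N) = 5/24 + 5*N² + 305*N)
b(A(7)) - V = (5/24 + 5*2² + 305*2) - 1*(-4) = (5/24 + 5*4 + 610) + 4 = (5/24 + 20 + 610) + 4 = 15125/24 + 4 = 15221/24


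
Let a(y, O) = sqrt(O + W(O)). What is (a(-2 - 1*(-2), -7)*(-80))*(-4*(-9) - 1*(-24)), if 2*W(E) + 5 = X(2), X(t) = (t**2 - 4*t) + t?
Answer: -2400*I*sqrt(42) ≈ -15554.0*I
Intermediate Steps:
X(t) = t**2 - 3*t
W(E) = -7/2 (W(E) = -5/2 + (2*(-3 + 2))/2 = -5/2 + (2*(-1))/2 = -5/2 + (1/2)*(-2) = -5/2 - 1 = -7/2)
a(y, O) = sqrt(-7/2 + O) (a(y, O) = sqrt(O - 7/2) = sqrt(-7/2 + O))
(a(-2 - 1*(-2), -7)*(-80))*(-4*(-9) - 1*(-24)) = ((sqrt(-14 + 4*(-7))/2)*(-80))*(-4*(-9) - 1*(-24)) = ((sqrt(-14 - 28)/2)*(-80))*(36 + 24) = ((sqrt(-42)/2)*(-80))*60 = (((I*sqrt(42))/2)*(-80))*60 = ((I*sqrt(42)/2)*(-80))*60 = -40*I*sqrt(42)*60 = -2400*I*sqrt(42)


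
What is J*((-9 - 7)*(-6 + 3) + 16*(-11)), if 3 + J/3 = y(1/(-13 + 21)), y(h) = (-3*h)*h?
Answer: 1170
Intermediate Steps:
y(h) = -3*h²
J = -585/64 (J = -9 + 3*(-3/(-13 + 21)²) = -9 + 3*(-3*(1/8)²) = -9 + 3*(-3*(⅛)²) = -9 + 3*(-3*1/64) = -9 + 3*(-3/64) = -9 - 9/64 = -585/64 ≈ -9.1406)
J*((-9 - 7)*(-6 + 3) + 16*(-11)) = -585*((-9 - 7)*(-6 + 3) + 16*(-11))/64 = -585*(-16*(-3) - 176)/64 = -585*(48 - 176)/64 = -585/64*(-128) = 1170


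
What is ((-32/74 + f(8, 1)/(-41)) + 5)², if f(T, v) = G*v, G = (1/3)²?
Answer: 3884280976/186404409 ≈ 20.838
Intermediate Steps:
G = ⅑ (G = (⅓)² = ⅑ ≈ 0.11111)
f(T, v) = v/9
((-32/74 + f(8, 1)/(-41)) + 5)² = ((-32/74 + ((⅑)*1)/(-41)) + 5)² = ((-32*1/74 + (⅑)*(-1/41)) + 5)² = ((-16/37 - 1/369) + 5)² = (-5941/13653 + 5)² = (62324/13653)² = 3884280976/186404409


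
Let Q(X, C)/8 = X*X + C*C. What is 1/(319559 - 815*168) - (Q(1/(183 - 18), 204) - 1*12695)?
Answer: -1592309526232462/4972346775 ≈ -3.2023e+5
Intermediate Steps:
Q(X, C) = 8*C² + 8*X² (Q(X, C) = 8*(X*X + C*C) = 8*(X² + C²) = 8*(C² + X²) = 8*C² + 8*X²)
1/(319559 - 815*168) - (Q(1/(183 - 18), 204) - 1*12695) = 1/(319559 - 815*168) - ((8*204² + 8*(1/(183 - 18))²) - 1*12695) = 1/(319559 - 136920) - ((8*41616 + 8*(1/165)²) - 12695) = 1/182639 - ((332928 + 8*(1/165)²) - 12695) = 1/182639 - ((332928 + 8*(1/27225)) - 12695) = 1/182639 - ((332928 + 8/27225) - 12695) = 1/182639 - (9063964808/27225 - 12695) = 1/182639 - 1*8718343433/27225 = 1/182639 - 8718343433/27225 = -1592309526232462/4972346775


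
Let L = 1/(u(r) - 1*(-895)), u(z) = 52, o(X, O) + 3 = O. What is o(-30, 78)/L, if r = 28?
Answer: 71025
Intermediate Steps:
o(X, O) = -3 + O
L = 1/947 (L = 1/(52 - 1*(-895)) = 1/(52 + 895) = 1/947 ≈ 0.0010560)
o(-30, 78)/L = (-3 + 78)/(1/947) = 75*947 = 71025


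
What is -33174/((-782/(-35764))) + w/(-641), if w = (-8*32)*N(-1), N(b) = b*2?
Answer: -380252597180/250631 ≈ -1.5172e+6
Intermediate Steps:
N(b) = 2*b
w = 512 (w = (-8*32)*(2*(-1)) = -256*(-2) = 512)
-33174/((-782/(-35764))) + w/(-641) = -33174/((-782/(-35764))) + 512/(-641) = -33174/((-782*(-1/35764))) + 512*(-1/641) = -33174/391/17882 - 512/641 = -33174*17882/391 - 512/641 = -593217468/391 - 512/641 = -380252597180/250631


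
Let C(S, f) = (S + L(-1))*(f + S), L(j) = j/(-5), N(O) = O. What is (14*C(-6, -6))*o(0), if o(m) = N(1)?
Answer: 4872/5 ≈ 974.40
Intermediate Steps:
L(j) = -j/5 (L(j) = j*(-1/5) = -j/5)
o(m) = 1
C(S, f) = (1/5 + S)*(S + f) (C(S, f) = (S - 1/5*(-1))*(f + S) = (S + 1/5)*(S + f) = (1/5 + S)*(S + f))
(14*C(-6, -6))*o(0) = (14*((-6)**2 + (1/5)*(-6) + (1/5)*(-6) - 6*(-6)))*1 = (14*(36 - 6/5 - 6/5 + 36))*1 = (14*(348/5))*1 = (4872/5)*1 = 4872/5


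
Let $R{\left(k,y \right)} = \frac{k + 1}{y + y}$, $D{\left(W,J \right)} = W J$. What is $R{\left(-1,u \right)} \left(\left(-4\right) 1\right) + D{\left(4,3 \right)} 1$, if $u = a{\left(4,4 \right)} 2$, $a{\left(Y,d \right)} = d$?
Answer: $12$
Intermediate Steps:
$D{\left(W,J \right)} = J W$
$u = 8$ ($u = 4 \cdot 2 = 8$)
$R{\left(k,y \right)} = \frac{1 + k}{2 y}$
$R{\left(-1,u \right)} \left(\left(-4\right) 1\right) + D{\left(4,3 \right)} 1 = \frac{1 - 1}{2 \cdot 8} \left(\left(-4\right) 1\right) + 3 \cdot 4 \cdot 1 = \frac{1}{2} \cdot \frac{1}{8} \cdot 0 \left(-4\right) + 12 \cdot 1 = 0 \left(-4\right) + 12 = 0 + 12 = 12$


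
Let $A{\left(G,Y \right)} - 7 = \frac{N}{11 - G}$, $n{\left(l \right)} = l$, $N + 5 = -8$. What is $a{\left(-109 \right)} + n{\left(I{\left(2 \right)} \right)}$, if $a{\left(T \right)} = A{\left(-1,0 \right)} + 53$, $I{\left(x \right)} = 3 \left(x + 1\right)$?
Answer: $\frac{815}{12} \approx 67.917$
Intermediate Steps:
$N = -13$ ($N = -5 - 8 = -13$)
$I{\left(x \right)} = 3 + 3 x$ ($I{\left(x \right)} = 3 \left(1 + x\right) = 3 + 3 x$)
$A{\left(G,Y \right)} = 7 - \frac{13}{11 - G}$
$a{\left(T \right)} = \frac{707}{12}$ ($a{\left(T \right)} = \frac{-64 + 7 \left(-1\right)}{-11 - 1} + 53 = \frac{-64 - 7}{-12} + 53 = \left(- \frac{1}{12}\right) \left(-71\right) + 53 = \frac{71}{12} + 53 = \frac{707}{12}$)
$a{\left(-109 \right)} + n{\left(I{\left(2 \right)} \right)} = \frac{707}{12} + \left(3 + 3 \cdot 2\right) = \frac{707}{12} + \left(3 + 6\right) = \frac{707}{12} + 9 = \frac{815}{12}$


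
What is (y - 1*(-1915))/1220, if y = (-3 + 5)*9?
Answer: 1933/1220 ≈ 1.5844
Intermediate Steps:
y = 18 (y = 2*9 = 18)
(y - 1*(-1915))/1220 = (18 - 1*(-1915))/1220 = (18 + 1915)*(1/1220) = 1933*(1/1220) = 1933/1220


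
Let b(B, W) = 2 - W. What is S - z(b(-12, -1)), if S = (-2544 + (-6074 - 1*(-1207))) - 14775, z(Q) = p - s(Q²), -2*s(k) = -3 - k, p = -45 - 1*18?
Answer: -22117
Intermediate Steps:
p = -63 (p = -45 - 18 = -63)
s(k) = 3/2 + k/2 (s(k) = -(-3 - k)/2 = 3/2 + k/2)
z(Q) = -129/2 - Q²/2 (z(Q) = -63 - (3/2 + Q²/2) = -63 + (-3/2 - Q²/2) = -129/2 - Q²/2)
S = -22186 (S = (-2544 + (-6074 + 1207)) - 14775 = (-2544 - 4867) - 14775 = -7411 - 14775 = -22186)
S - z(b(-12, -1)) = -22186 - (-129/2 - (2 - 1*(-1))²/2) = -22186 - (-129/2 - (2 + 1)²/2) = -22186 - (-129/2 - ½*3²) = -22186 - (-129/2 - ½*9) = -22186 - (-129/2 - 9/2) = -22186 - 1*(-69) = -22186 + 69 = -22117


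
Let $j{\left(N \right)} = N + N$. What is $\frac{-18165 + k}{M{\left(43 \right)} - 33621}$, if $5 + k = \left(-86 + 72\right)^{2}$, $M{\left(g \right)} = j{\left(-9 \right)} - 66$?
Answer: $\frac{17974}{33705} \approx 0.53327$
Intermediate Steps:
$j{\left(N \right)} = 2 N$
$M{\left(g \right)} = -84$ ($M{\left(g \right)} = 2 \left(-9\right) - 66 = -18 - 66 = -84$)
$k = 191$ ($k = -5 + \left(-86 + 72\right)^{2} = -5 + \left(-14\right)^{2} = -5 + 196 = 191$)
$\frac{-18165 + k}{M{\left(43 \right)} - 33621} = \frac{-18165 + 191}{-84 - 33621} = - \frac{17974}{-33705} = \left(-17974\right) \left(- \frac{1}{33705}\right) = \frac{17974}{33705}$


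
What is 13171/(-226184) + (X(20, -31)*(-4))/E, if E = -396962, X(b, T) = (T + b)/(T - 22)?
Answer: -138547266255/2379341004712 ≈ -0.058229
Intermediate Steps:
X(b, T) = (T + b)/(-22 + T)
13171/(-226184) + (X(20, -31)*(-4))/E = 13171/(-226184) + (((-31 + 20)/(-22 - 31))*(-4))/(-396962) = 13171*(-1/226184) + ((-11/(-53))*(-4))*(-1/396962) = -13171/226184 + (-1/53*(-11)*(-4))*(-1/396962) = -13171/226184 + ((11/53)*(-4))*(-1/396962) = -13171/226184 - 44/53*(-1/396962) = -13171/226184 + 22/10519493 = -138547266255/2379341004712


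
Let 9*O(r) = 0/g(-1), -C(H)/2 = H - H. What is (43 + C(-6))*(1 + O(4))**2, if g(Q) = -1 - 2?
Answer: 43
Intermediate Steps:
g(Q) = -3
C(H) = 0 (C(H) = -2*(H - H) = -2*0 = 0)
O(r) = 0 (O(r) = (0/(-3))/9 = (0*(-1/3))/9 = (1/9)*0 = 0)
(43 + C(-6))*(1 + O(4))**2 = (43 + 0)*(1 + 0)**2 = 43*1**2 = 43*1 = 43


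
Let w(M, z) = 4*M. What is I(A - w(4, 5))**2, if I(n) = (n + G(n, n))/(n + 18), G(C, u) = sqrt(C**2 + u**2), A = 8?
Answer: 48/25 - 32*sqrt(2)/25 ≈ 0.10981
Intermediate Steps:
I(n) = (n + sqrt(2)*sqrt(n**2))/(18 + n) (I(n) = (n + sqrt(n**2 + n**2))/(n + 18) = (n + sqrt(2*n**2))/(18 + n) = (n + sqrt(2)*sqrt(n**2))/(18 + n))
I(A - w(4, 5))**2 = (((8 - 4*4) + sqrt(2)*sqrt((8 - 4*4)**2))/(18 + (8 - 4*4)))**2 = (((8 - 1*16) + sqrt(2)*sqrt((8 - 1*16)**2))/(18 + (8 - 1*16)))**2 = (((8 - 16) + sqrt(2)*sqrt((8 - 16)**2))/(18 + (8 - 16)))**2 = ((-8 + sqrt(2)*sqrt((-8)**2))/(18 - 8))**2 = ((-8 + sqrt(2)*sqrt(64))/10)**2 = ((-8 + sqrt(2)*8)/10)**2 = ((-8 + 8*sqrt(2))/10)**2 = (-4/5 + 4*sqrt(2)/5)**2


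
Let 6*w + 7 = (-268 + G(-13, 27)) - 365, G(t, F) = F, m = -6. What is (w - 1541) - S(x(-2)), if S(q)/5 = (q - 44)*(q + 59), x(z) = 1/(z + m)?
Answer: 2178457/192 ≈ 11346.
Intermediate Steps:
x(z) = 1/(-6 + z) (x(z) = 1/(z - 6) = 1/(-6 + z))
S(q) = 5*(-44 + q)*(59 + q) (S(q) = 5*((q - 44)*(q + 59)) = 5*((-44 + q)*(59 + q)) = 5*(-44 + q)*(59 + q))
w = -613/6 (w = -7/6 + ((-268 + 27) - 365)/6 = -7/6 + (-241 - 365)/6 = -7/6 + (⅙)*(-606) = -7/6 - 101 = -613/6 ≈ -102.17)
(w - 1541) - S(x(-2)) = (-613/6 - 1541) - (-12980 + 5*(1/(-6 - 2))² + 75/(-6 - 2)) = -9859/6 - (-12980 + 5*(1/(-8))² + 75/(-8)) = -9859/6 - (-12980 + 5*(-⅛)² + 75*(-⅛)) = -9859/6 - (-12980 + 5*(1/64) - 75/8) = -9859/6 - (-12980 + 5/64 - 75/8) = -9859/6 - 1*(-831315/64) = -9859/6 + 831315/64 = 2178457/192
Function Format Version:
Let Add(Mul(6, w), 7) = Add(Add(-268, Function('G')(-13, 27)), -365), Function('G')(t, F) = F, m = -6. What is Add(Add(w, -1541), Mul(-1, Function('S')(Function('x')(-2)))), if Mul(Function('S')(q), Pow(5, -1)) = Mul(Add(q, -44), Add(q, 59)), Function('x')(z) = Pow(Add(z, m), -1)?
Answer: Rational(2178457, 192) ≈ 11346.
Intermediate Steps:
Function('x')(z) = Pow(Add(-6, z), -1) (Function('x')(z) = Pow(Add(z, -6), -1) = Pow(Add(-6, z), -1))
Function('S')(q) = Mul(5, Add(-44, q), Add(59, q)) (Function('S')(q) = Mul(5, Mul(Add(q, -44), Add(q, 59))) = Mul(5, Mul(Add(-44, q), Add(59, q))) = Mul(5, Add(-44, q), Add(59, q)))
w = Rational(-613, 6) (w = Add(Rational(-7, 6), Mul(Rational(1, 6), Add(Add(-268, 27), -365))) = Add(Rational(-7, 6), Mul(Rational(1, 6), Add(-241, -365))) = Add(Rational(-7, 6), Mul(Rational(1, 6), -606)) = Add(Rational(-7, 6), -101) = Rational(-613, 6) ≈ -102.17)
Add(Add(w, -1541), Mul(-1, Function('S')(Function('x')(-2)))) = Add(Add(Rational(-613, 6), -1541), Mul(-1, Add(-12980, Mul(5, Pow(Pow(Add(-6, -2), -1), 2)), Mul(75, Pow(Add(-6, -2), -1))))) = Add(Rational(-9859, 6), Mul(-1, Add(-12980, Mul(5, Pow(Pow(-8, -1), 2)), Mul(75, Pow(-8, -1))))) = Add(Rational(-9859, 6), Mul(-1, Add(-12980, Mul(5, Pow(Rational(-1, 8), 2)), Mul(75, Rational(-1, 8))))) = Add(Rational(-9859, 6), Mul(-1, Add(-12980, Mul(5, Rational(1, 64)), Rational(-75, 8)))) = Add(Rational(-9859, 6), Mul(-1, Add(-12980, Rational(5, 64), Rational(-75, 8)))) = Add(Rational(-9859, 6), Mul(-1, Rational(-831315, 64))) = Add(Rational(-9859, 6), Rational(831315, 64)) = Rational(2178457, 192)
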